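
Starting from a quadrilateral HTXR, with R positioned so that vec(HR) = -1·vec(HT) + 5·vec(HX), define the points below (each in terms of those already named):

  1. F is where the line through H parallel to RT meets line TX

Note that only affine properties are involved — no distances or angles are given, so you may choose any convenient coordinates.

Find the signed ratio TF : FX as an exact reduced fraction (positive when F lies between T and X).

Work in coordinates with H = (0, 0), T = (1, 0), X = (0, 1), R = (-1, 5).
1. F is where the line through H parallel to RT meets line TX ⇒ F = (-2/3, 5/3)
F = T + t·(X−T) with t = 5/3, so TF:FX = t:(1−t) = 5/3:-2/3

TF:FX = -5/2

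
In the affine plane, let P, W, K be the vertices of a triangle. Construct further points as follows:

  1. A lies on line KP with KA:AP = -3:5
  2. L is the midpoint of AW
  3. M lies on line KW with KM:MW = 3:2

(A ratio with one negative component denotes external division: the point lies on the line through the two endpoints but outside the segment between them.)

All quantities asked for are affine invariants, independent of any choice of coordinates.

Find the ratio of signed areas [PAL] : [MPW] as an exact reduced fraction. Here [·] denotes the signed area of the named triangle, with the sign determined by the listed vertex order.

[PAL]:[MPW] = -25/8

Choose coordinates P = (0, 0), W = (1, 0), K = (0, 1).
1. A lies on line KP with KA:AP = -3:5 ⇒ A = (0, 5/2)
2. L is the midpoint of AW ⇒ L = (1/2, 5/4)
3. M lies on line KW with KM:MW = 3:2 ⇒ M = (3/5, 2/5)
2·[PAL] = -5/4, 2·[MPW] = 2/5
[PAL]:[MPW] = -5/4:2/5 = -25/8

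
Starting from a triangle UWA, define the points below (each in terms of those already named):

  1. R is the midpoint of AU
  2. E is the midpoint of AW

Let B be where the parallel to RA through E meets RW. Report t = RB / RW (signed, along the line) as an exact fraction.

t = 1/2

Work in coordinates with U = (0, 0), W = (1, 0), A = (0, 1).
1. R is the midpoint of AU ⇒ R = (0, 1/2)
2. E is the midpoint of AW ⇒ E = (1/2, 1/2)
through E parallel to RA: direction (0, 1/2); meets RW at B = (1/2, 1/4)
B = R + t·(W−R) with t = 1/2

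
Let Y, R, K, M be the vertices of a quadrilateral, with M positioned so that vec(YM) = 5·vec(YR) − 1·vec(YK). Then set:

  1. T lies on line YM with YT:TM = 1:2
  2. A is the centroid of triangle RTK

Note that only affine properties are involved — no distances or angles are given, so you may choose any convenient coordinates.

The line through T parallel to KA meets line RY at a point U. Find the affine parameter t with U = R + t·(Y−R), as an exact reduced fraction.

t = -2/7

Work in coordinates with Y = (0, 0), R = (1, 0), K = (0, 1), M = (5, -1).
1. T lies on line YM with YT:TM = 1:2 ⇒ T = (5/3, -1/3)
2. A is the centroid of triangle RTK ⇒ A = (8/9, 2/9)
through T parallel to KA: direction (8/9, -7/9); meets RY at U = (9/7, 0)
U = R + t·(Y−R) with t = -2/7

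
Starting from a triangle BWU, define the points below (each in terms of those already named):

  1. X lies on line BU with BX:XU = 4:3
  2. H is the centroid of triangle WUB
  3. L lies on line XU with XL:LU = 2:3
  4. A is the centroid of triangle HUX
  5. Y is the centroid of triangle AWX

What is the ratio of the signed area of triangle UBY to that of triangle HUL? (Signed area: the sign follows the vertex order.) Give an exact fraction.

Assign B = (0, 0), W = (1, 0), U = (0, 1) — the answer is frame-independent, so this choice is without loss of generality.
1. X lies on line BU with BX:XU = 4:3 ⇒ X = (0, 4/7)
2. H is the centroid of triangle WUB ⇒ H = (1/3, 1/3)
3. L lies on line XU with XL:LU = 2:3 ⇒ L = (0, 26/35)
4. A is the centroid of triangle HUX ⇒ A = (1/9, 40/63)
5. Y is the centroid of triangle AWX ⇒ Y = (10/27, 76/189)
2·[UBY] = 10/27, 2·[HUL] = 3/35
[UBY]:[HUL] = 10/27:3/35 = 350/81

[UBY]:[HUL] = 350/81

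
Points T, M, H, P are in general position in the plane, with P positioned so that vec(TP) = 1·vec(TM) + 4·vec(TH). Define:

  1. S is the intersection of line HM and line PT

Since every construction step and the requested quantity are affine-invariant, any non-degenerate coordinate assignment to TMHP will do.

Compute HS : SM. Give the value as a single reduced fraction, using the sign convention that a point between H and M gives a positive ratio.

HS:SM = 1/4

Choose coordinates T = (0, 0), M = (1, 0), H = (0, 1), P = (1, 4).
1. S is the intersection of line HM and line PT ⇒ S = (1/5, 4/5)
S = H + t·(M−H) with t = 1/5, so HS:SM = t:(1−t) = 1/5:4/5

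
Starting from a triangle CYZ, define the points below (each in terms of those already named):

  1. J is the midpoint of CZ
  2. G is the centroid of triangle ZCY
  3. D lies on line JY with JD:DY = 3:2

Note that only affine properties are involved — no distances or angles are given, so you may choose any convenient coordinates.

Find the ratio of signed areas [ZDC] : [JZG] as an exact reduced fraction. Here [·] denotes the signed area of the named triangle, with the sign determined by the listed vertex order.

Assign C = (0, 0), Y = (1, 0), Z = (0, 1) — the answer is frame-independent, so this choice is without loss of generality.
1. J is the midpoint of CZ ⇒ J = (0, 1/2)
2. G is the centroid of triangle ZCY ⇒ G = (1/3, 1/3)
3. D lies on line JY with JD:DY = 3:2 ⇒ D = (3/5, 1/5)
2·[ZDC] = -3/5, 2·[JZG] = -1/6
[ZDC]:[JZG] = -3/5:-1/6 = 18/5

[ZDC]:[JZG] = 18/5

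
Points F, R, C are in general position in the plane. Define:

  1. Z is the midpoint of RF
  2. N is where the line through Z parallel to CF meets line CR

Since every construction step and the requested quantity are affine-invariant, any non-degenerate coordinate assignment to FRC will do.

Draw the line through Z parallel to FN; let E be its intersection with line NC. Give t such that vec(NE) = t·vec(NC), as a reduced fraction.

Set F = (0, 0), R = (1, 0), C = (0, 1); any affine frame gives the same invariant.
1. Z is the midpoint of RF ⇒ Z = (1/2, 0)
2. N is where the line through Z parallel to CF meets line CR ⇒ N = (1/2, 1/2)
through Z parallel to FN: direction (1/2, 1/2); meets NC at E = (3/4, 1/4)
E = N + t·(C−N) with t = -1/2

t = -1/2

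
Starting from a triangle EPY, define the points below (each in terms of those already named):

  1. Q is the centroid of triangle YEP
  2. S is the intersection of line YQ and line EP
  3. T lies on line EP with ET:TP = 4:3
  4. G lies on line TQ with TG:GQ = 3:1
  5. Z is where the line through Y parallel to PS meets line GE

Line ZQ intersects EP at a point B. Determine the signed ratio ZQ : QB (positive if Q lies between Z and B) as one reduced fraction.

Assign E = (0, 0), P = (1, 0), Y = (0, 1) — the answer is frame-independent, so this choice is without loss of generality.
1. Q is the centroid of triangle YEP ⇒ Q = (1/3, 1/3)
2. S is the intersection of line YQ and line EP ⇒ S = (1/2, 0)
3. T lies on line EP with ET:TP = 4:3 ⇒ T = (4/7, 0)
4. G lies on line TQ with TG:GQ = 3:1 ⇒ G = (11/28, 1/4)
5. Z is where the line through Y parallel to PS meets line GE ⇒ Z = (11/7, 1)
line ZQ meets EP at B = (-2/7, 0)
Q = Z + t·(B−Z) with t = 2/3, so ZQ:QB = 2/3:1/3

ZQ:QB = 2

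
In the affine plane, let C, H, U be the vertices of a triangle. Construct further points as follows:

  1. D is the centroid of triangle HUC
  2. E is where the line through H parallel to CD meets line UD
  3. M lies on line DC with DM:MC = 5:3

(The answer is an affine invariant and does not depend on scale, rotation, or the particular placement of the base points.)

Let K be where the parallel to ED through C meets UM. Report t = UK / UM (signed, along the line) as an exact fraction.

t = 8/5

Set C = (0, 0), H = (1, 0), U = (0, 1); any affine frame gives the same invariant.
1. D is the centroid of triangle HUC ⇒ D = (1/3, 1/3)
2. E is where the line through H parallel to CD meets line UD ⇒ E = (2/3, -1/3)
3. M lies on line DC with DM:MC = 5:3 ⇒ M = (1/8, 1/8)
through C parallel to ED: direction (-1/3, 2/3); meets UM at K = (1/5, -2/5)
K = U + t·(M−U) with t = 8/5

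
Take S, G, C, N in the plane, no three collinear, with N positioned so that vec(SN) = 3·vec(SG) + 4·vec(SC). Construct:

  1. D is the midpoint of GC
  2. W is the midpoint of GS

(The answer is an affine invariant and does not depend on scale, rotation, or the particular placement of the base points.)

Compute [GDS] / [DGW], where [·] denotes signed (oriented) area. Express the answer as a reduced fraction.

[GDS]:[DGW] = -2

Assign S = (0, 0), G = (1, 0), C = (0, 1), N = (3, 4) — the answer is frame-independent, so this choice is without loss of generality.
1. D is the midpoint of GC ⇒ D = (1/2, 1/2)
2. W is the midpoint of GS ⇒ W = (1/2, 0)
2·[GDS] = 1/2, 2·[DGW] = -1/4
[GDS]:[DGW] = 1/2:-1/4 = -2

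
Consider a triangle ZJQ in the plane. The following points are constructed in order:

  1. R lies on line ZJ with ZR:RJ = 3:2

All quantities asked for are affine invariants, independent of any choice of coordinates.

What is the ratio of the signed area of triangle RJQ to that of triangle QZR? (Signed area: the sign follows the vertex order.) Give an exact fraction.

Set Z = (0, 0), J = (1, 0), Q = (0, 1); any affine frame gives the same invariant.
1. R lies on line ZJ with ZR:RJ = 3:2 ⇒ R = (3/5, 0)
2·[RJQ] = 2/5, 2·[QZR] = 3/5
[RJQ]:[QZR] = 2/5:3/5 = 2/3

[RJQ]:[QZR] = 2/3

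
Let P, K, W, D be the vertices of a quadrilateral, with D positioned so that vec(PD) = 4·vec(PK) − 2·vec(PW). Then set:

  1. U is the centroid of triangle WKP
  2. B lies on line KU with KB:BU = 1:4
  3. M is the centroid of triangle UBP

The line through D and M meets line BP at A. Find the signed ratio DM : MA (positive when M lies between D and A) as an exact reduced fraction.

Assign P = (0, 0), K = (1, 0), W = (0, 1), D = (4, -2) — the answer is frame-independent, so this choice is without loss of generality.
1. U is the centroid of triangle WKP ⇒ U = (1/3, 1/3)
2. B lies on line KU with KB:BU = 1:4 ⇒ B = (13/15, 1/15)
3. M is the centroid of triangle UBP ⇒ M = (2/5, 2/15)
line DM meets BP at A = (26/47, 2/47)
M = D + t·(A−D) with t = 47/45, so DM:MA = 47/45:-2/45

DM:MA = -47/2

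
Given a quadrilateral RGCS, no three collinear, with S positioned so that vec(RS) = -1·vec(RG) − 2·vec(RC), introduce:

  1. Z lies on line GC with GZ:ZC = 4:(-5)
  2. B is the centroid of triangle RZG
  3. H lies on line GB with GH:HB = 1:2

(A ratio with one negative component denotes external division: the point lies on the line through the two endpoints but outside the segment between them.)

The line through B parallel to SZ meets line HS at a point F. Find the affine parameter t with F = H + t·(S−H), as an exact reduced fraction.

Work in coordinates with R = (0, 0), G = (1, 0), C = (0, 1), S = (-1, -2).
1. Z lies on line GC with GZ:ZC = 4:(-5) ⇒ Z = (5, -4)
2. B is the centroid of triangle RZG ⇒ B = (2, -4/3)
3. H lies on line GB with GH:HB = 1:2 ⇒ H = (4/3, -4/9)
through B parallel to SZ: direction (6, -2); meets HS at F = (2/3, -8/9)
F = H + t·(S−H) with t = 2/7

t = 2/7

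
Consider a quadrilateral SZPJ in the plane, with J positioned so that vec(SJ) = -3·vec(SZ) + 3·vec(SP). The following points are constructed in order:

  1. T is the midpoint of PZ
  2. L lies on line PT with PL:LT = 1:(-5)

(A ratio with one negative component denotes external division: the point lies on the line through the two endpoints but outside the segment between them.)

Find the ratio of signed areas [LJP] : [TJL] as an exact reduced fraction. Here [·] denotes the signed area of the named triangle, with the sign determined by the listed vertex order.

Choose coordinates S = (0, 0), Z = (1, 0), P = (0, 1), J = (-3, 3).
1. T is the midpoint of PZ ⇒ T = (1/2, 1/2)
2. L lies on line PT with PL:LT = 1:(-5) ⇒ L = (-1/8, 9/8)
2·[LJP] = 1/8, 2·[TJL] = -5/8
[LJP]:[TJL] = 1/8:-5/8 = -1/5

[LJP]:[TJL] = -1/5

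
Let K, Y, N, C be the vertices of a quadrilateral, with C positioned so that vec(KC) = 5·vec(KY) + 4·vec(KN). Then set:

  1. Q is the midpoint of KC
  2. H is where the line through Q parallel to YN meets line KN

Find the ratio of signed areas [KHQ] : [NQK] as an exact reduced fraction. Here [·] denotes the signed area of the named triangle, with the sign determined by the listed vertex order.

Set K = (0, 0), Y = (1, 0), N = (0, 1), C = (5, 4); any affine frame gives the same invariant.
1. Q is the midpoint of KC ⇒ Q = (5/2, 2)
2. H is where the line through Q parallel to YN meets line KN ⇒ H = (0, 9/2)
2·[KHQ] = -45/4, 2·[NQK] = -5/2
[KHQ]:[NQK] = -45/4:-5/2 = 9/2

[KHQ]:[NQK] = 9/2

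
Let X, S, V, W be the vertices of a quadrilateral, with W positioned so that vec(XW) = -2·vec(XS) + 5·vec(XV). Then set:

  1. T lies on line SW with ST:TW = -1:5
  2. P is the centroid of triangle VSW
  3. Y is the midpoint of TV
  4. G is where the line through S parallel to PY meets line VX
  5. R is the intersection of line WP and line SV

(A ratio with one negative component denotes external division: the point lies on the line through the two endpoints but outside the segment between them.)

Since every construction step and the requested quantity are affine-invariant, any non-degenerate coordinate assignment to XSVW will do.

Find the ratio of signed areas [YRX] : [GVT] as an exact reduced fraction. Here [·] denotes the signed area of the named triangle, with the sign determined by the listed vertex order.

Work in coordinates with X = (0, 0), S = (1, 0), V = (0, 1), W = (-2, 5).
1. T lies on line SW with ST:TW = -1:5 ⇒ T = (7/4, -5/4)
2. P is the centroid of triangle VSW ⇒ P = (-1/3, 2)
3. Y is the midpoint of TV ⇒ Y = (7/8, -1/8)
4. G is where the line through S parallel to PY meets line VX ⇒ G = (0, 51/29)
5. R is the intersection of line WP and line SV ⇒ R = (1/2, 1/2)
2·[YRX] = 1/2, 2·[GVT] = 77/58
[YRX]:[GVT] = 1/2:77/58 = 29/77

[YRX]:[GVT] = 29/77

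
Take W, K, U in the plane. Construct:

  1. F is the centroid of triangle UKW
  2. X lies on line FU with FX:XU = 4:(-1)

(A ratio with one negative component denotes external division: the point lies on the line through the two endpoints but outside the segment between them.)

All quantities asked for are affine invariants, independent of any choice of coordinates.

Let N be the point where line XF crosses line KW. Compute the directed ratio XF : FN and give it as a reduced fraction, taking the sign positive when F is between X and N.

Choose coordinates W = (0, 0), K = (1, 0), U = (0, 1).
1. F is the centroid of triangle UKW ⇒ F = (1/3, 1/3)
2. X lies on line FU with FX:XU = 4:(-1) ⇒ X = (-1/9, 11/9)
line XF meets KW at N = (1/2, 0)
F = X + t·(N−X) with t = 8/11, so XF:FN = 8/11:3/11

XF:FN = 8/3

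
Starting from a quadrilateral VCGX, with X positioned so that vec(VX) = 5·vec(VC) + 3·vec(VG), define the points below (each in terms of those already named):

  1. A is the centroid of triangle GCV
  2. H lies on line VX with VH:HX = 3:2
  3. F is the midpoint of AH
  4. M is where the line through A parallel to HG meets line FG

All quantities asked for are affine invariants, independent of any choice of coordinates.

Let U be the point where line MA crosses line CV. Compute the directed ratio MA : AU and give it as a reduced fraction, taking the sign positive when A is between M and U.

Assign V = (0, 0), C = (1, 0), G = (0, 1), X = (5, 3) — the answer is frame-independent, so this choice is without loss of generality.
1. A is the centroid of triangle GCV ⇒ A = (1/3, 1/3)
2. H lies on line VX with VH:HX = 3:2 ⇒ H = (3, 9/5)
3. F is the midpoint of AH ⇒ F = (5/3, 16/15)
4. M is where the line through A parallel to HG meets line FG ⇒ M = (10/3, 17/15)
line MA meets CV at U = (-11/12, 0)
A = M + t·(U−M) with t = 12/17, so MA:AU = 12/17:5/17

MA:AU = 12/5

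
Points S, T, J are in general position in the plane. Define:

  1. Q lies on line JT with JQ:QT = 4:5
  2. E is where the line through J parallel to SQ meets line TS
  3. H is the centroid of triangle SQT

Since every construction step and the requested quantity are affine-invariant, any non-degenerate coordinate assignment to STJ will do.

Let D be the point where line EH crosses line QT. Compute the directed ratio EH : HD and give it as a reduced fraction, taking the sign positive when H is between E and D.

Choose coordinates S = (0, 0), T = (1, 0), J = (0, 1).
1. Q lies on line JT with JQ:QT = 4:5 ⇒ Q = (4/9, 5/9)
2. E is where the line through J parallel to SQ meets line TS ⇒ E = (-4/5, 0)
3. H is the centroid of triangle SQT ⇒ H = (13/27, 5/27)
line EH meets QT at D = (17/22, 5/22)
H = E + t·(D−E) with t = 22/27, so EH:HD = 22/27:5/27

EH:HD = 22/5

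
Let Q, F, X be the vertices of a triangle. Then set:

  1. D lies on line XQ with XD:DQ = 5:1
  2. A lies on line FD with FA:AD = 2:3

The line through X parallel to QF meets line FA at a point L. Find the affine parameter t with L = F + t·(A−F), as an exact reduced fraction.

t = 15

Set Q = (0, 0), F = (1, 0), X = (0, 1); any affine frame gives the same invariant.
1. D lies on line XQ with XD:DQ = 5:1 ⇒ D = (0, 1/6)
2. A lies on line FD with FA:AD = 2:3 ⇒ A = (3/5, 1/15)
through X parallel to QF: direction (1, 0); meets FA at L = (-5, 1)
L = F + t·(A−F) with t = 15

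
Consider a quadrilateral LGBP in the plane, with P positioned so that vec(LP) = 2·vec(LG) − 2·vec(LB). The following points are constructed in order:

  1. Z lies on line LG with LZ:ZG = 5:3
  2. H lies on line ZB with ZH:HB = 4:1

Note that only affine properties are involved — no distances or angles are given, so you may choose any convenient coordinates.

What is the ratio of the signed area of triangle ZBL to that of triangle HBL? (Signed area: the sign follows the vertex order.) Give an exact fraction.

[ZBL]:[HBL] = 5

Work in coordinates with L = (0, 0), G = (1, 0), B = (0, 1), P = (2, -2).
1. Z lies on line LG with LZ:ZG = 5:3 ⇒ Z = (5/8, 0)
2. H lies on line ZB with ZH:HB = 4:1 ⇒ H = (1/8, 4/5)
2·[ZBL] = 5/8, 2·[HBL] = 1/8
[ZBL]:[HBL] = 5/8:1/8 = 5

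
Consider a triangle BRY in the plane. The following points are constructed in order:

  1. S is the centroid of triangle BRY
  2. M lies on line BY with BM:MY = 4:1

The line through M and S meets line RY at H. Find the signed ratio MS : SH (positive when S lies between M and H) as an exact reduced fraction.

MS:SH = -2/5

Assign B = (0, 0), R = (1, 0), Y = (0, 1) — the answer is frame-independent, so this choice is without loss of generality.
1. S is the centroid of triangle BRY ⇒ S = (1/3, 1/3)
2. M lies on line BY with BM:MY = 4:1 ⇒ M = (0, 4/5)
line MS meets RY at H = (-1/2, 3/2)
S = M + t·(H−M) with t = -2/3, so MS:SH = -2/3:5/3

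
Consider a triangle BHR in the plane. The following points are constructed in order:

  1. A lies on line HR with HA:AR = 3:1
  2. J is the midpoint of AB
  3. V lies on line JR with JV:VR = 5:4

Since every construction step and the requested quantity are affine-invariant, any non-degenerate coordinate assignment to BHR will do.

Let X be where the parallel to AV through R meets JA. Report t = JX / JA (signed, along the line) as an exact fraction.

Assign B = (0, 0), H = (1, 0), R = (0, 1) — the answer is frame-independent, so this choice is without loss of generality.
1. A lies on line HR with HA:AR = 3:1 ⇒ A = (1/4, 3/4)
2. J is the midpoint of AB ⇒ J = (1/8, 3/8)
3. V lies on line JR with JV:VR = 5:4 ⇒ V = (1/18, 13/18)
through R parallel to AV: direction (-7/36, -1/36); meets JA at X = (7/20, 21/20)
X = J + t·(A−J) with t = 9/5

t = 9/5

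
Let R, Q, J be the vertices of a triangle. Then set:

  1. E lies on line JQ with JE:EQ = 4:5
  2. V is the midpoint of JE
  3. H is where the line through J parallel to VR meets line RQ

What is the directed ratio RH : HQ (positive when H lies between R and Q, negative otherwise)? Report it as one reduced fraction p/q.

RH:HQ = -2/9

Choose coordinates R = (0, 0), Q = (1, 0), J = (0, 1).
1. E lies on line JQ with JE:EQ = 4:5 ⇒ E = (4/9, 5/9)
2. V is the midpoint of JE ⇒ V = (2/9, 7/9)
3. H is where the line through J parallel to VR meets line RQ ⇒ H = (-2/7, 0)
H = R + t·(Q−R) with t = -2/7, so RH:HQ = t:(1−t) = -2/7:9/7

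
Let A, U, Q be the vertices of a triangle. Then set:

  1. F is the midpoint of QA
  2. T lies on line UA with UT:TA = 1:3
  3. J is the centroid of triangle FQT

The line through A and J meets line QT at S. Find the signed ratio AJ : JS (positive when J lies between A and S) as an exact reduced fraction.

AJ:JS = 5

Assign A = (0, 0), U = (1, 0), Q = (0, 1) — the answer is frame-independent, so this choice is without loss of generality.
1. F is the midpoint of QA ⇒ F = (0, 1/2)
2. T lies on line UA with UT:TA = 1:3 ⇒ T = (3/4, 0)
3. J is the centroid of triangle FQT ⇒ J = (1/4, 1/2)
line AJ meets QT at S = (3/10, 3/5)
J = A + t·(S−A) with t = 5/6, so AJ:JS = 5/6:1/6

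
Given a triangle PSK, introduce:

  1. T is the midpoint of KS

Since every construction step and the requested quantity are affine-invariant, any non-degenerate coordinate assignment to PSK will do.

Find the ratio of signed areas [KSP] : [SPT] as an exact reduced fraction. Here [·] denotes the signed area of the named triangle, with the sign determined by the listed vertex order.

[KSP]:[SPT] = 2

Set P = (0, 0), S = (1, 0), K = (0, 1); any affine frame gives the same invariant.
1. T is the midpoint of KS ⇒ T = (1/2, 1/2)
2·[KSP] = -1, 2·[SPT] = -1/2
[KSP]:[SPT] = -1:-1/2 = 2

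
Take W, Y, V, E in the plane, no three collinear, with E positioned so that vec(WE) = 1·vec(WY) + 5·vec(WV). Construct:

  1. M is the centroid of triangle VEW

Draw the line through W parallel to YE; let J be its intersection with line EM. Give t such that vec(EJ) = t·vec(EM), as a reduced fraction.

t = 3/2

Work in coordinates with W = (0, 0), Y = (1, 0), V = (0, 1), E = (1, 5).
1. M is the centroid of triangle VEW ⇒ M = (1/3, 2)
through W parallel to YE: direction (0, 5); meets EM at J = (0, 1/2)
J = E + t·(M−E) with t = 3/2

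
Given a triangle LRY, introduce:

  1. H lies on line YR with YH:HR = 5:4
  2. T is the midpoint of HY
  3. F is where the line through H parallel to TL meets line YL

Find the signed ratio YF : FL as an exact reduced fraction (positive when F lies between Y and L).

YF:FL = -2

Work in coordinates with L = (0, 0), R = (1, 0), Y = (0, 1).
1. H lies on line YR with YH:HR = 5:4 ⇒ H = (5/9, 4/9)
2. T is the midpoint of HY ⇒ T = (5/18, 13/18)
3. F is where the line through H parallel to TL meets line YL ⇒ F = (0, -1)
F = Y + t·(L−Y) with t = 2, so YF:FL = t:(1−t) = 2:-1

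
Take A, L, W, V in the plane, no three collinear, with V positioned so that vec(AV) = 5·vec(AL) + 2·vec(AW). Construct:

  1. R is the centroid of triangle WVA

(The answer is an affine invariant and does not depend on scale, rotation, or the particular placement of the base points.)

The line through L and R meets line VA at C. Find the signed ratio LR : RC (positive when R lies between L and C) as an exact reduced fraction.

Work in coordinates with A = (0, 0), L = (1, 0), W = (0, 1), V = (5, 2).
1. R is the centroid of triangle WVA ⇒ R = (5/3, 1)
line LR meets VA at C = (15/11, 6/11)
R = L + t·(C−L) with t = 11/6, so LR:RC = 11/6:-5/6

LR:RC = -11/5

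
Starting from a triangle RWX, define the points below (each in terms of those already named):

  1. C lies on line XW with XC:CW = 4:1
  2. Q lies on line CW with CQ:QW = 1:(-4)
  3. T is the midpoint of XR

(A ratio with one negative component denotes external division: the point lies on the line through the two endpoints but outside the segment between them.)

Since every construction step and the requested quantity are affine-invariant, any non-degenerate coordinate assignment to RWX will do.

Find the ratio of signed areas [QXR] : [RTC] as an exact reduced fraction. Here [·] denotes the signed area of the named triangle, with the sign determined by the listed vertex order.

Work in coordinates with R = (0, 0), W = (1, 0), X = (0, 1).
1. C lies on line XW with XC:CW = 4:1 ⇒ C = (4/5, 1/5)
2. Q lies on line CW with CQ:QW = 1:(-4) ⇒ Q = (11/15, 4/15)
3. T is the midpoint of XR ⇒ T = (0, 1/2)
2·[QXR] = 11/15, 2·[RTC] = -2/5
[QXR]:[RTC] = 11/15:-2/5 = -11/6

[QXR]:[RTC] = -11/6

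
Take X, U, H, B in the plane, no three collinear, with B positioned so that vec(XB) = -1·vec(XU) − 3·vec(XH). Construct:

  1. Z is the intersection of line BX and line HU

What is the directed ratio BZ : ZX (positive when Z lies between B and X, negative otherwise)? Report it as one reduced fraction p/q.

BZ:ZX = -5

Work in coordinates with X = (0, 0), U = (1, 0), H = (0, 1), B = (-1, -3).
1. Z is the intersection of line BX and line HU ⇒ Z = (1/4, 3/4)
Z = B + t·(X−B) with t = 5/4, so BZ:ZX = t:(1−t) = 5/4:-1/4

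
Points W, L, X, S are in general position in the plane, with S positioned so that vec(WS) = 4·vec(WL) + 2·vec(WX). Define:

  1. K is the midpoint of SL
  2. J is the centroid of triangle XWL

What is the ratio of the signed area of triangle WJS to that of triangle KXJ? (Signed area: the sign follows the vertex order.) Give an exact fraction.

[WJS]:[KXJ] = -2/5

Set W = (0, 0), L = (1, 0), X = (0, 1), S = (4, 2); any affine frame gives the same invariant.
1. K is the midpoint of SL ⇒ K = (5/2, 1)
2. J is the centroid of triangle XWL ⇒ J = (1/3, 1/3)
2·[WJS] = -2/3, 2·[KXJ] = 5/3
[WJS]:[KXJ] = -2/3:5/3 = -2/5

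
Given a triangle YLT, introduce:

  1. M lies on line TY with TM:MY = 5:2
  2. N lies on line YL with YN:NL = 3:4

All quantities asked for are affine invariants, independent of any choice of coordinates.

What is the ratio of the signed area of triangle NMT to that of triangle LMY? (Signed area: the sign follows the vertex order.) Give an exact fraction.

[NMT]:[LMY] = -15/14

Set Y = (0, 0), L = (1, 0), T = (0, 1); any affine frame gives the same invariant.
1. M lies on line TY with TM:MY = 5:2 ⇒ M = (0, 2/7)
2. N lies on line YL with YN:NL = 3:4 ⇒ N = (3/7, 0)
2·[NMT] = -15/49, 2·[LMY] = 2/7
[NMT]:[LMY] = -15/49:2/7 = -15/14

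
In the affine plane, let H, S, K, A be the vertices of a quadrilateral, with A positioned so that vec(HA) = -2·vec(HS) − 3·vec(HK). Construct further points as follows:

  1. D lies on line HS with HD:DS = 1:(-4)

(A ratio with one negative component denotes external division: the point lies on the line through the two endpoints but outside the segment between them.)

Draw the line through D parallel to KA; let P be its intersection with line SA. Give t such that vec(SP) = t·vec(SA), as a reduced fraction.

Work in coordinates with H = (0, 0), S = (1, 0), K = (0, 1), A = (-2, -3).
1. D lies on line HS with HD:DS = 1:(-4) ⇒ D = (-1/3, 0)
through D parallel to KA: direction (-2, -4); meets SA at P = (-5/3, -8/3)
P = S + t·(A−S) with t = 8/9

t = 8/9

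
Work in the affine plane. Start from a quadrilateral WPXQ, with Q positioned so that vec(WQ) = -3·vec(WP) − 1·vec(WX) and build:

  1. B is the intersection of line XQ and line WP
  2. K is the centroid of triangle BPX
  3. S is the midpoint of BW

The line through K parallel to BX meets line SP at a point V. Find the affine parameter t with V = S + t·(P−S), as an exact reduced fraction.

Choose coordinates W = (0, 0), P = (1, 0), X = (0, 1), Q = (-3, -1).
1. B is the intersection of line XQ and line WP ⇒ B = (-3/2, 0)
2. K is the centroid of triangle BPX ⇒ K = (-1/6, 1/3)
3. S is the midpoint of BW ⇒ S = (-3/4, 0)
through K parallel to BX: direction (3/2, 1); meets SP at V = (-2/3, 0)
V = S + t·(P−S) with t = 1/21

t = 1/21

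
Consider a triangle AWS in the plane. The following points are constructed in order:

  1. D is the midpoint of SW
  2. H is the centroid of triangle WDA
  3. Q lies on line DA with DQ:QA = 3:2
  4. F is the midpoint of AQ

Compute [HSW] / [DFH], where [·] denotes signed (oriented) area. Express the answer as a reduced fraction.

[HSW]:[DFH] = -5/2

Assign A = (0, 0), W = (1, 0), S = (0, 1) — the answer is frame-independent, so this choice is without loss of generality.
1. D is the midpoint of SW ⇒ D = (1/2, 1/2)
2. H is the centroid of triangle WDA ⇒ H = (1/2, 1/6)
3. Q lies on line DA with DQ:QA = 3:2 ⇒ Q = (1/5, 1/5)
4. F is the midpoint of AQ ⇒ F = (1/10, 1/10)
2·[HSW] = -1/3, 2·[DFH] = 2/15
[HSW]:[DFH] = -1/3:2/15 = -5/2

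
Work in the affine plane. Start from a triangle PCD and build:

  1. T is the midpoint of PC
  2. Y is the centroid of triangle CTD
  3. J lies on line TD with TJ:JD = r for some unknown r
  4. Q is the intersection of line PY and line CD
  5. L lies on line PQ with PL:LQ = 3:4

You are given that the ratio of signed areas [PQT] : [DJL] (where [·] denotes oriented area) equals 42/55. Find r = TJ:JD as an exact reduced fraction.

Set P = (0, 0), C = (1, 0), D = (0, 1); any affine frame gives the same invariant.
1. T is the midpoint of PC ⇒ T = (1/2, 0)
2. Y is the centroid of triangle CTD ⇒ Y = (1/2, 1/3)
3. With TJ:JD = r, write λ = r/(r+1) so J = T + λ·(D−T); J is affine-linear in λ
4. Q is the intersection of line PY and line CD ⇒ Q = (3/5, 2/5)
5. L lies on line PQ with PL:LQ = 3:4 ⇒ L = (9/35, 6/35)
Every point depending on J is an affine combination of J and λ-independent points, so each such coordinate is linear in λ; the λ² term in each signed area is a multiple of (D−T)×(D−T) = 0, so 2·[PQT] and 2·[DJL] are each linear in λ. Evaluating at λ=0 and λ=1:
  2·[PQT] = -1/5,   2·[DJL] = 11/70·λ − 11/70
So [PQT]:[DJL] = (-1/5) / (11/70·λ − 11/70). Setting this equal to 42/55:
  -1/5 = 42/55·(11/70·λ − 11/70)  ⇒  λ = -2/3
Then r = λ/(1−λ) = (-2/3)/(5/3) = -2/5. Check: with r = -2/5, J = (5/6, -2/3) and [PQT]:[DJL] = 42/55 as required.

r = -2/5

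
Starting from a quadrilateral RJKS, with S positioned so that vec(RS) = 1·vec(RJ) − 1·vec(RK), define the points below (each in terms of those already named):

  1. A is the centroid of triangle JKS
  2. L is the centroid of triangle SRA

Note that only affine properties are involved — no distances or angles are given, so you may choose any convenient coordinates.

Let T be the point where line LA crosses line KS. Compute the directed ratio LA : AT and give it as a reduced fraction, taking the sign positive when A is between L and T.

Work in coordinates with R = (0, 0), J = (1, 0), K = (0, 1), S = (1, -1).
1. A is the centroid of triangle JKS ⇒ A = (2/3, 0)
2. L is the centroid of triangle SRA ⇒ L = (5/9, -1/3)
line LA meets KS at T = (3/5, -1/5)
A = L + t·(T−L) with t = 5/2, so LA:AT = 5/2:-3/2

LA:AT = -5/3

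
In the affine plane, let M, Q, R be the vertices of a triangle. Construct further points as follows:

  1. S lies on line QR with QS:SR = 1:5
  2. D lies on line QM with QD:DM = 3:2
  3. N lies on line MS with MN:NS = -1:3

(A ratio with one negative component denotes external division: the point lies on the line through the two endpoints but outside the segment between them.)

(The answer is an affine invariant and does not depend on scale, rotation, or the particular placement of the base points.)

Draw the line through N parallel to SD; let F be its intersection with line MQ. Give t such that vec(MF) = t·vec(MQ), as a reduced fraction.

Choose coordinates M = (0, 0), Q = (1, 0), R = (0, 1).
1. S lies on line QR with QS:SR = 1:5 ⇒ S = (5/6, 1/6)
2. D lies on line QM with QD:DM = 3:2 ⇒ D = (2/5, 0)
3. N lies on line MS with MN:NS = -1:3 ⇒ N = (-5/12, -1/12)
through N parallel to SD: direction (-13/30, -1/6); meets MQ at F = (-1/5, 0)
F = M + t·(Q−M) with t = -1/5

t = -1/5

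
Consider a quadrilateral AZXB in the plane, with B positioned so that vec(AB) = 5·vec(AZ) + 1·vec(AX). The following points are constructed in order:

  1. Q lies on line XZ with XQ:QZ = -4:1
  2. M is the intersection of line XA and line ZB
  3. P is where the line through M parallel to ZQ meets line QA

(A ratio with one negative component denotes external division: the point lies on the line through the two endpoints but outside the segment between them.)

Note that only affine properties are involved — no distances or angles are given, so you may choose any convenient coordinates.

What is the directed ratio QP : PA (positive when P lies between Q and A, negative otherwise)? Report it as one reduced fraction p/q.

Work in coordinates with A = (0, 0), Z = (1, 0), X = (0, 1), B = (5, 1).
1. Q lies on line XZ with XQ:QZ = -4:1 ⇒ Q = (4/3, -1/3)
2. M is the intersection of line XA and line ZB ⇒ M = (0, -1/4)
3. P is where the line through M parallel to ZQ meets line QA ⇒ P = (-1/3, 1/12)
P = Q + t·(A−Q) with t = 5/4, so QP:PA = t:(1−t) = 5/4:-1/4

QP:PA = -5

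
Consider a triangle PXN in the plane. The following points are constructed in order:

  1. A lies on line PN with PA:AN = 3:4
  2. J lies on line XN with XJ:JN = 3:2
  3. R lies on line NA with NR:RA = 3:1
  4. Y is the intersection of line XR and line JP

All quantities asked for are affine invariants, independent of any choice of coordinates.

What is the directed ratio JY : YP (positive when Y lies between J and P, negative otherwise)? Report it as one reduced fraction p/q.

JY:YP = 9/20

Work in coordinates with P = (0, 0), X = (1, 0), N = (0, 1).
1. A lies on line PN with PA:AN = 3:4 ⇒ A = (0, 3/7)
2. J lies on line XN with XJ:JN = 3:2 ⇒ J = (2/5, 3/5)
3. R lies on line NA with NR:RA = 3:1 ⇒ R = (0, 4/7)
4. Y is the intersection of line XR and line JP ⇒ Y = (8/29, 12/29)
Y = J + t·(P−J) with t = 9/29, so JY:YP = t:(1−t) = 9/29:20/29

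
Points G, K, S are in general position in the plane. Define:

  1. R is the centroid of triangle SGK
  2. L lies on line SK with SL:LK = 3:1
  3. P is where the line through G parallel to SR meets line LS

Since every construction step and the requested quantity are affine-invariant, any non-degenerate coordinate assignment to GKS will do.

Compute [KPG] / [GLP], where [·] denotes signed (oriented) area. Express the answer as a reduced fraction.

Choose coordinates G = (0, 0), K = (1, 0), S = (0, 1).
1. R is the centroid of triangle SGK ⇒ R = (1/3, 1/3)
2. L lies on line SK with SL:LK = 3:1 ⇒ L = (3/4, 1/4)
3. P is where the line through G parallel to SR meets line LS ⇒ P = (-1, 2)
2·[KPG] = 2, 2·[GLP] = 7/4
[KPG]:[GLP] = 2:7/4 = 8/7

[KPG]:[GLP] = 8/7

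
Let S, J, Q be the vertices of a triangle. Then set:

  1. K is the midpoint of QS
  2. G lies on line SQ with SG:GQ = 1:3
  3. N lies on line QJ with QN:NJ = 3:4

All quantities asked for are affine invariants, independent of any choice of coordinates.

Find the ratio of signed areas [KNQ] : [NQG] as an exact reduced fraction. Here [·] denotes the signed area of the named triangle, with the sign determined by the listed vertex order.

Assign S = (0, 0), J = (1, 0), Q = (0, 1) — the answer is frame-independent, so this choice is without loss of generality.
1. K is the midpoint of QS ⇒ K = (0, 1/2)
2. G lies on line SQ with SG:GQ = 1:3 ⇒ G = (0, 1/4)
3. N lies on line QJ with QN:NJ = 3:4 ⇒ N = (3/7, 4/7)
2·[KNQ] = 3/14, 2·[NQG] = 9/28
[KNQ]:[NQG] = 3/14:9/28 = 2/3

[KNQ]:[NQG] = 2/3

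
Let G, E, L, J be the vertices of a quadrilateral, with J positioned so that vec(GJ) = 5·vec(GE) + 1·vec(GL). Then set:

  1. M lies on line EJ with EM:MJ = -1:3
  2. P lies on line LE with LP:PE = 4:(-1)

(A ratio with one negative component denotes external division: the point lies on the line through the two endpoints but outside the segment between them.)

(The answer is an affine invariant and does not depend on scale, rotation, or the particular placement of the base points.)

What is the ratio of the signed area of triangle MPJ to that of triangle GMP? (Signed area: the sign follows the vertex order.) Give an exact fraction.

[MPJ]:[GMP] = 5/2

Choose coordinates G = (0, 0), E = (1, 0), L = (0, 1), J = (5, 1).
1. M lies on line EJ with EM:MJ = -1:3 ⇒ M = (-1, -1/2)
2. P lies on line LE with LP:PE = 4:(-1) ⇒ P = (4/3, -1/3)
2·[MPJ] = 5/2, 2·[GMP] = 1
[MPJ]:[GMP] = 5/2:1 = 5/2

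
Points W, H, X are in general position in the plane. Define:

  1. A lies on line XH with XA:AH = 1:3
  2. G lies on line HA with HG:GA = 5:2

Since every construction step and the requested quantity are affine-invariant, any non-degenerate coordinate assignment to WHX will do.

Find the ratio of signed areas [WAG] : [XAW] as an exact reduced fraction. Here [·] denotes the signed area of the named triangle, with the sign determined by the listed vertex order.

Work in coordinates with W = (0, 0), H = (1, 0), X = (0, 1).
1. A lies on line XH with XA:AH = 1:3 ⇒ A = (1/4, 3/4)
2. G lies on line HA with HG:GA = 5:2 ⇒ G = (13/28, 15/28)
2·[WAG] = -3/14, 2·[XAW] = -1/4
[WAG]:[XAW] = -3/14:-1/4 = 6/7

[WAG]:[XAW] = 6/7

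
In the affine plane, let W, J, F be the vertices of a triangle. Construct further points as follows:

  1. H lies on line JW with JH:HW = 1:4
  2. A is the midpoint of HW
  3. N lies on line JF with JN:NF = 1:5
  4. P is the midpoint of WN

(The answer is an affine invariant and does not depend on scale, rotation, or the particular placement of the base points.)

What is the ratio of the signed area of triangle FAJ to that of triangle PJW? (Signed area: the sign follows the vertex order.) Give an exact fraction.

Assign W = (0, 0), J = (1, 0), F = (0, 1) — the answer is frame-independent, so this choice is without loss of generality.
1. H lies on line JW with JH:HW = 1:4 ⇒ H = (4/5, 0)
2. A is the midpoint of HW ⇒ A = (2/5, 0)
3. N lies on line JF with JN:NF = 1:5 ⇒ N = (5/6, 1/6)
4. P is the midpoint of WN ⇒ P = (5/12, 1/12)
2·[FAJ] = 3/5, 2·[PJW] = -1/12
[FAJ]:[PJW] = 3/5:-1/12 = -36/5

[FAJ]:[PJW] = -36/5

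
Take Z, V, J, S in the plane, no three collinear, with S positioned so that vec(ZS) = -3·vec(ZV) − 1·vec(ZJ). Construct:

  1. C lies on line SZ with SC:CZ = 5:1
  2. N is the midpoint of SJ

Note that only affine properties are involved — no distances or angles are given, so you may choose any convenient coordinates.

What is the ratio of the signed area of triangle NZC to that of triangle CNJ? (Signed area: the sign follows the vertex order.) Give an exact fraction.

[NZC]:[CNJ] = 1/5

Set Z = (0, 0), V = (1, 0), J = (0, 1), S = (-3, -1); any affine frame gives the same invariant.
1. C lies on line SZ with SC:CZ = 5:1 ⇒ C = (-1/2, -1/6)
2. N is the midpoint of SJ ⇒ N = (-3/2, 0)
2·[NZC] = -1/4, 2·[CNJ] = -5/4
[NZC]:[CNJ] = -1/4:-5/4 = 1/5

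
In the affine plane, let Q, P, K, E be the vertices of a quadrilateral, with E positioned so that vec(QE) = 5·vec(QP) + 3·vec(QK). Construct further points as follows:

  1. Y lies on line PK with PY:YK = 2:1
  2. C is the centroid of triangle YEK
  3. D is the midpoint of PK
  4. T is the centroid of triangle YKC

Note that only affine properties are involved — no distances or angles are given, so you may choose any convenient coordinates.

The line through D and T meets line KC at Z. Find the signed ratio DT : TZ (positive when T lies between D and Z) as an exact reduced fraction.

DT:TZ = 7/2

Assign Q = (0, 0), P = (1, 0), K = (0, 1), E = (5, 3) — the answer is frame-independent, so this choice is without loss of generality.
1. Y lies on line PK with PY:YK = 2:1 ⇒ Y = (1/3, 2/3)
2. C is the centroid of triangle YEK ⇒ C = (16/9, 14/9)
3. D is the midpoint of PK ⇒ D = (1/2, 1/2)
4. T is the centroid of triangle YKC ⇒ T = (19/27, 29/27)
line DT meets KC at Z = (16/21, 26/21)
T = D + t·(Z−D) with t = 7/9, so DT:TZ = 7/9:2/9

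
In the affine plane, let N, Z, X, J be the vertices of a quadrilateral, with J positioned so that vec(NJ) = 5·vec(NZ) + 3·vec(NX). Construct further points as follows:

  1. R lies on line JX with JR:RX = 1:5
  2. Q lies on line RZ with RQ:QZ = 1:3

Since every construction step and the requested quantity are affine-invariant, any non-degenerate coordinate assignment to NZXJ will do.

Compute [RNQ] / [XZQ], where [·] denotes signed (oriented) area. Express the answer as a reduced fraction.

[RNQ]:[XZQ] = 16/105

Assign N = (0, 0), Z = (1, 0), X = (0, 1), J = (5, 3) — the answer is frame-independent, so this choice is without loss of generality.
1. R lies on line JX with JR:RX = 1:5 ⇒ R = (25/6, 8/3)
2. Q lies on line RZ with RQ:QZ = 1:3 ⇒ Q = (27/8, 2)
2·[RNQ] = 2/3, 2·[XZQ] = 35/8
[RNQ]:[XZQ] = 2/3:35/8 = 16/105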